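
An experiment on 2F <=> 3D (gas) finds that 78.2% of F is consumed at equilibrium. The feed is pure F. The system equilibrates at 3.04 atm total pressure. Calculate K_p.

K_p = 74.2 atm

Basis: 1 mol F initially; let X = conversion of F. Extent ξ = 0.5X.
At extent ξ: n_F = 1 − X; n_D = 1.5X.
n_T = Σnᵢ = 1 + 0.5X.
At X = 0.782: n_F = 0.218, n_D = 1.17, n_T = 1.39.
p_i = (n_i/n_T)·P. K_p = p_D^3 / (p_F^2) = 74.2 atm.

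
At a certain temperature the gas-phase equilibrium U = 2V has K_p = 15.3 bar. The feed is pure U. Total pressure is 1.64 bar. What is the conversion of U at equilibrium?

Take 1 mol U as basis and let X be its fractional conversion, so ξ = X.
Mole table: n_U = 1 − X; n_V = 2X.
Total moles n_T = 1 + X.
With p_i = (n_i/n_T)P, K_p = p_V^2 / (p_U).
This yields a degree-2 equation in X; solving on (0,1), X = 0.837.

X = 0.837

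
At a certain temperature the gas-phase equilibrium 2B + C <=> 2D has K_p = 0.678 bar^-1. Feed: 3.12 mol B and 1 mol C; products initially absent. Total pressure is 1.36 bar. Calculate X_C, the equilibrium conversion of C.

Take 1 mol C as basis and let X be its fractional conversion, so ξ = X.
Mole table: n_B = 3.12 − 2X; n_C = 1 − X; n_D = 2X.
Total moles n_T = 4.12 − X.
y_i = n_i/n_T, p_i = y_i·P. K_p = p_D^2 / (p_B^2 p_C).
Substituting and setting equal to 0.678 bar^-1 gives a polynomial in X; the root in (0,1) is X = 0.428.

X = 0.428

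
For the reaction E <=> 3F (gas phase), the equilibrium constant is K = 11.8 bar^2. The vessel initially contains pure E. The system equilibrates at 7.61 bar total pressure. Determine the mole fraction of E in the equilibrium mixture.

y_E = 0.525

Let X = conversion of E (basis 1 mol E); extent of reaction ξ = X.
Species balance: n_E = 1 − X; n_F = 3X.
Total moles n_T = 1 + 2X.
y_i = n_i/n_T, p_i = y_i·P. K = p_F^3 / (p_E).
Equating to 11.8 bar^2 and solving on 0 < X < 1: X = 0.232.
Then n_E = 0.768, n_T = 1.46, so y_E = 0.525.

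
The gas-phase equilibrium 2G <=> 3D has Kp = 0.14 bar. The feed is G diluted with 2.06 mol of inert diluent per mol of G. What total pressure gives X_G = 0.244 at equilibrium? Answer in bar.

Let X = conversion of G (basis 1 mol G); extent of reaction ξ = 0.5X.
Species balance: n_G = 1 − X; n_D = 1.5X; n_I = 2.06 (inert).
n_T = Σnᵢ = 3.06 + 0.5X.
Kp = p_D^3 / (p_G^2) with p_i = (n_i/n_T)·P.
At X = 0.244: the mole-fraction product g(X) = Π y_i^ν_i = 0.02696. Since Kp = g(X)·P^{1}, P = (Kp/g)^(1/1) = (0.14/0.02696)^(1/1) = 5.19 bar.

P = 5.19 bar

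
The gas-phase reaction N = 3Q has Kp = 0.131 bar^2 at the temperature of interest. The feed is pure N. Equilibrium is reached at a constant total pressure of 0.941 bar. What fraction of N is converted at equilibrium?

X = 0.205

Basis: 1 mol N initially; let X = conversion of N. Extent ξ = X.
Mole table: n_N = 1 − X; n_Q = 3X.
Summing: n_T = 1 + 2X.
y_i = n_i/n_T, p_i = y_i·P. Kp = p_Q^3 / (p_N).
Substituting and setting equal to 0.131 bar^2 gives a polynomial in X; the root in (0,1) is X = 0.205.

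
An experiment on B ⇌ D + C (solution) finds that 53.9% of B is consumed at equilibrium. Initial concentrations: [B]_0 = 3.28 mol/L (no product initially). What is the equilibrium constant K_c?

K_c = 2.07 mol/L

Let X = conversion of B.
Concentrations: [B] = 3.28 − 3.28X; [D] = 3.28X; [C] = 3.28X.
At X = 0.539: [B] = 1.51, [D] = 1.77, [C] = 1.77.
K_c = [D] [C] / ([B]) = 2.07 mol/L.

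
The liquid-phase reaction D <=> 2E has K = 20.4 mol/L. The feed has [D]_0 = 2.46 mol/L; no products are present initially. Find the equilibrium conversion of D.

X = 0.738

Let X = conversion of D; extent ξ = 2.46·X mol/L.
Concentrations: [D] = 2.46 − 2.46X; [E] = 4.92X.
K = [E]^2 / ([D]).
Setting equal to 20.4 and solving for X on (0,1) gives X = 0.738.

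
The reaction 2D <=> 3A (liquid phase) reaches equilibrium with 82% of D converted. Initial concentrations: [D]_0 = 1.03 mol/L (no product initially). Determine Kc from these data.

Kc = 59.2 mol/L

Let X = conversion of D.
Concentrations: [D] = 1.03 − 1.03X; [A] = 1.54X.
At X = 0.82: [D] = 0.185, [A] = 1.27.
Kc = [A]^3 / ([D]^2) = 59.2 mol/L.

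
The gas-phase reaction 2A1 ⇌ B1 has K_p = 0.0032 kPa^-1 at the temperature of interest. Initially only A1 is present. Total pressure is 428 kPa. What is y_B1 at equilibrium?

y_B1 = 0.436

Let X = conversion of A1 (basis 1 mol A1); extent of reaction ξ = 0.5X.
Mole table: n_A1 = 1 − X; n_B1 = 0.5X.
Total moles n_T = 1 − 0.5X.
y_i = n_i/n_T, p_i = y_i·P. K_p = p_B1 / (p_A1^2).
Equating to 0.0032 kPa^-1 and solving on 0 < X < 1: X = 0.607.
Then n_B1 = 0.304, n_T = 0.696, so y_B1 = 0.436.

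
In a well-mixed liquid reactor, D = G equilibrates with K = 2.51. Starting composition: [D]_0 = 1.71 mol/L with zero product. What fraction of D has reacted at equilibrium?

Let X = conversion of D; extent ξ = 1.71·X mol/L.
Concentrations: [D] = 1.71 − 1.71X; [G] = 1.71X.
K = [G] / ([D]).
Setting equal to 2.51 and solving for X on (0,1) gives X = 0.715.

X = 0.715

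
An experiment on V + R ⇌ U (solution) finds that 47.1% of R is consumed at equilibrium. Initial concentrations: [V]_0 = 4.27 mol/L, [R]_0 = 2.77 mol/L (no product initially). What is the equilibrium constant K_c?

Let X = conversion of R.
Concentrations: [V] = 4.27 − 2.77X; [R] = 2.77 − 2.77X; [U] = 2.77X.
At X = 0.471: [V] = 2.97, [R] = 1.47, [U] = 1.3.
K_c = [U] / ([V] [R]) = 0.3 L/mol.

K_c = 0.3 L/mol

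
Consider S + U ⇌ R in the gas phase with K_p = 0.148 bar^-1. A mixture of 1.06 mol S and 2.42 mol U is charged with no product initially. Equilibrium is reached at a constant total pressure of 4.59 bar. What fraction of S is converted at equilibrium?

X = 0.311

Let X = conversion of S (basis 1.06 mol S); extent of reaction ξ = 1.06X.
Moles: n_S = 1.06 − 1.06X; n_U = 2.42 − 1.06X; n_R = 1.06X.
n_T = Σnᵢ = 3.48 − 1.06X.
With p_i = (n_i/n_T)P, K_p = p_R / (p_S p_U).
This yields a degree-2 equation in X; solving on (0,1), X = 0.311.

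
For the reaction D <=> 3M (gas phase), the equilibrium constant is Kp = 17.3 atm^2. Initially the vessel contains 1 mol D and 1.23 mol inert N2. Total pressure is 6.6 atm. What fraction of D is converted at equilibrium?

Basis: 1 mol D initially; let X = conversion of D. Extent ξ = X.
At extent ξ: n_D = 1 − X; n_M = 3X; n_I = 1.23 (inert).
Summing: n_T = 2.23 + 2X.
y_i = n_i/n_T, p_i = y_i·P. Kp = p_M^3 / (p_D).
Substituting and setting equal to 17.3 atm^2 gives a polynomial in X; the root in (0,1) is X = 0.431.

X = 0.431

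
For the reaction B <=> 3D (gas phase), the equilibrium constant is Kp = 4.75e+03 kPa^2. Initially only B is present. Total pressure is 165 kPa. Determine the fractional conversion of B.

Let X = conversion of B (basis 1 mol B); extent of reaction ξ = X.
At extent ξ: n_B = 1 − X; n_D = 3X.
Summing: n_T = 1 + 2X.
Mole fractions y_i = n_i/n_T; Kp = p_D^3 / (p_B) with p_i = y_i·P.
Setting this equal to 4.75e+03 kPa^2 and taking the physical root (0 < X < 1) gives X = 0.218.

X = 0.218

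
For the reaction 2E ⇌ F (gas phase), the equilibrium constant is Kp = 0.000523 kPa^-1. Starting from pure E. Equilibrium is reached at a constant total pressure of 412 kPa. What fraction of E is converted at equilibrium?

X = 0.267

Basis: 1 mol E initially; let X = conversion of E. Extent ξ = 0.5X.
Species balance: n_E = 1 − X; n_F = 0.5X.
n_T = Σnᵢ = 1 − 0.5X.
Mole fractions y_i = n_i/n_T; Kp = p_F / (p_E^2) with p_i = y_i·P.
Equating to 0.000523 kPa^-1 and solving on 0 < X < 1: X = 0.267.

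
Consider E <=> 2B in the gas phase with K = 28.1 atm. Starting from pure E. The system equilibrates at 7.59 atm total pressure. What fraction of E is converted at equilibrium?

Take 1 mol E as basis and let X be its fractional conversion, so ξ = X.
Moles: n_E = 1 − X; n_B = 2X.
Total moles n_T = 1 + X.
Mole fractions y_i = n_i/n_T; K = p_B^2 / (p_E) with p_i = y_i·P.
Substituting and setting equal to 28.1 atm gives a polynomial in X; the root in (0,1) is X = 0.693.

X = 0.693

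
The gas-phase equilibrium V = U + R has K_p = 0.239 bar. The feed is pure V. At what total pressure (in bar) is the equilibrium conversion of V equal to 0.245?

Let X = conversion of V (basis 1 mol V); extent of reaction ξ = X.
Moles: n_V = 1 − X; n_U = X; n_R = X.
n_T = Σnᵢ = 1 + X.
K_p = p_U p_R / (p_V) with p_i = (n_i/n_T)·P.
At X = 0.245: the mole-fraction product g(X) = Π y_i^ν_i = 0.06386. Since K_p = g(X)·P^{1}, P = (K_p/g)^(1/1) = (0.239/0.06386)^(1/1) = 3.74 bar.

P = 3.74 bar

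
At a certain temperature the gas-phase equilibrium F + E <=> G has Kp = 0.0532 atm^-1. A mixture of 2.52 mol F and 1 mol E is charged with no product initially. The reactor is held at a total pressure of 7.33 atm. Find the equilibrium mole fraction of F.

Basis: 1 mol E initially; let X = conversion of E. Extent ξ = X.
Moles: n_F = 2.52 − X; n_E = 1 − X; n_G = X.
n_T = Σnᵢ = 3.52 − X.
With p_i = (n_i/n_T)P, Kp = p_G / (p_F p_E).
This yields a degree-2 equation in X; solving on (0,1), X = 0.214.
Then n_F = 2.31, n_T = 3.31, so y_F = 0.698.

y_F = 0.698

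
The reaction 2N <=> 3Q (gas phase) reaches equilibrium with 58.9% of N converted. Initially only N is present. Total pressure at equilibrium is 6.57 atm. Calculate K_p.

K_p = 20.7 atm

Basis: 1 mol N initially; let X = conversion of N. Extent ξ = 0.5X.
Moles: n_N = 1 − X; n_Q = 1.5X.
n_T = Σnᵢ = 1 + 0.5X.
At X = 0.589: n_N = 0.411, n_Q = 0.883, n_T = 1.29.
p_i = (n_i/n_T)·P. K_p = p_Q^3 / (p_N^2) = 20.7 atm.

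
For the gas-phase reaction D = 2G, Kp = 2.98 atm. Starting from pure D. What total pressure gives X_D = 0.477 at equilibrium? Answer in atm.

P = 2.53 atm

Let X = conversion of D (basis 1 mol D); extent of reaction ξ = X.
At extent ξ: n_D = 1 − X; n_G = 2X.
n_T = Σnᵢ = 1 + X.
Kp = p_G^2 / (p_D) with p_i = (n_i/n_T)·P.
At X = 0.477: the mole-fraction product g(X) = Π y_i^ν_i = 1.178. Since Kp = g(X)·P^{1}, P = (Kp/g)^(1/1) = (2.98/1.178)^(1/1) = 2.53 atm.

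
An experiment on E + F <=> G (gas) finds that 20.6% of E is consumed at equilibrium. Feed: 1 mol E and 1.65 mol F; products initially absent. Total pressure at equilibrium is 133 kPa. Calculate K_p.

Take 1 mol E as basis and let X be its fractional conversion, so ξ = X.
Mole table: n_E = 1 − X; n_F = 1.65 − X; n_G = X.
Summing: n_T = 2.65 − X.
At X = 0.206: n_E = 0.794, n_F = 1.44, n_G = 0.206, n_T = 2.44.
p_i = (n_i/n_T)·P. K_p = p_G / (p_E p_F) = 0.0033 kPa^-1.

K_p = 0.0033 kPa^-1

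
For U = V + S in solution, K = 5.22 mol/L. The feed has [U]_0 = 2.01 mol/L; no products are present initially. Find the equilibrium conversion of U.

X = 0.771

Let X = conversion of U; extent ξ = 2.01·X mol/L.
Concentrations: [U] = 2.01 − 2.01X; [V] = 2.01X; [S] = 2.01X.
K = [V] [S] / ([U]).
Solving K = 5.22 for X ∈ (0,1): X = 0.771.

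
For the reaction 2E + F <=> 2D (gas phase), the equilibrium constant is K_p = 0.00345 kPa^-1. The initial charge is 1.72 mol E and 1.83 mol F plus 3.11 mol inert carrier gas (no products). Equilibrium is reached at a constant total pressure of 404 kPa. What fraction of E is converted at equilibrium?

X = 0.366

Take 1.72 mol E as basis and let X be its fractional conversion, so ξ = 0.86X.
Mole table: n_E = 1.72 − 1.72X; n_F = 1.83 − 0.86X; n_D = 1.72X; n_I = 3.11 (inert).
Summing: n_T = 6.66 − 0.86X.
With p_i = (n_i/n_T)P, K_p = p_D^2 / (p_E^2 p_F).
Setting this equal to 0.00345 kPa^-1 and taking the physical root (0 < X < 1) gives X = 0.366.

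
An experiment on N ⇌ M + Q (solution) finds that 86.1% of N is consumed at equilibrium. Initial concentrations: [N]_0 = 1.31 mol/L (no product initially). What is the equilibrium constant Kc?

Let X = conversion of N.
Concentrations: [N] = 1.31 − 1.31X; [M] = 1.31X; [Q] = 1.31X.
At X = 0.861: [N] = 0.182, [M] = 1.13, [Q] = 1.13.
Kc = [M] [Q] / ([N]) = 6.99 mol/L.

Kc = 6.99 mol/L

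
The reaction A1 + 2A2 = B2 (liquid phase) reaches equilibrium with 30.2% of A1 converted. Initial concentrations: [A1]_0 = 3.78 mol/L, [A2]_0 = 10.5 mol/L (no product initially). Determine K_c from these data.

K_c = 0.00641 (mol/L)^-2

Let X = conversion of A1.
Concentrations: [A1] = 3.78 − 3.78X; [A2] = 10.5 − 7.56X; [B2] = 3.78X.
At X = 0.302: [A1] = 2.64, [A2] = 8.22, [B2] = 1.14.
K_c = [B2] / ([A1] [A2]^2) = 0.00641 (mol/L)^-2.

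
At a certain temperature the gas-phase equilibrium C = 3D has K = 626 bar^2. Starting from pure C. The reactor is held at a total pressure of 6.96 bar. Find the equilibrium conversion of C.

X = 0.831

Take 1 mol C as basis and let X be its fractional conversion, so ξ = X.
Moles: n_C = 1 − X; n_D = 3X.
Summing: n_T = 1 + 2X.
With p_i = (n_i/n_T)P, K = p_D^3 / (p_C).
Substituting and setting equal to 626 bar^2 gives a polynomial in X; the root in (0,1) is X = 0.831.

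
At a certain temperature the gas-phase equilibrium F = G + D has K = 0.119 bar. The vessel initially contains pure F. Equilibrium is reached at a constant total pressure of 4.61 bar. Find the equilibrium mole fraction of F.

y_F = 0.726

Let X = conversion of F (basis 1 mol F); extent of reaction ξ = X.
At extent ξ: n_F = 1 − X; n_G = X; n_D = X.
Total moles n_T = 1 + X.
y_i = n_i/n_T, p_i = y_i·P. K = p_G p_D / (p_F).
Setting this equal to 0.119 bar and taking the physical root (0 < X < 1) gives X = 0.159.
Then n_F = 0.841, n_T = 1.16, so y_F = 0.726.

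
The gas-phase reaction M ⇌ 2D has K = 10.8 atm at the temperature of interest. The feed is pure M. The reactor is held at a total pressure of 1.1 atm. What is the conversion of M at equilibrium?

Let X = conversion of M (basis 1 mol M); extent of reaction ξ = X.
Mole table: n_M = 1 − X; n_D = 2X.
n_T = Σnᵢ = 1 + X.
With p_i = (n_i/n_T)P, K = p_D^2 / (p_M).
Setting this equal to 10.8 atm and taking the physical root (0 < X < 1) gives X = 0.843.

X = 0.843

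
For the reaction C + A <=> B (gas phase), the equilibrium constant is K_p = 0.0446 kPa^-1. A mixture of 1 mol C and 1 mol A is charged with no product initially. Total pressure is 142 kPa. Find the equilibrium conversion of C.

Basis: 1 mol C initially; let X = conversion of C. Extent ξ = X.
Moles: n_C = 1 − X; n_A = 1 − X; n_B = X.
n_T = Σnᵢ = 2 − X.
y_i = n_i/n_T, p_i = y_i·P. K_p = p_B / (p_C p_A).
This yields a degree-2 equation in X; solving on (0,1), X = 0.631.

X = 0.631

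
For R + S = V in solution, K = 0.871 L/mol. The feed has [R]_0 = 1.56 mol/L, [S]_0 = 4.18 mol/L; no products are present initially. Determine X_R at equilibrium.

X = 0.726

Let X = conversion of R; extent ξ = 1.56·X mol/L.
Concentrations: [R] = 1.56 − 1.56X; [S] = 4.18 − 1.56X; [V] = 1.56X.
K = [V] / ([R] [S]).
This equals 0.871 at X = 0.726 (the root in 0 < X < 1).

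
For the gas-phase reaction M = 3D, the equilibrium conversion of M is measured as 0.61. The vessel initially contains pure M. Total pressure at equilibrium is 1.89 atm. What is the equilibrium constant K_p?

Let X = conversion of M (basis 1 mol M); extent of reaction ξ = X.
Mole table: n_M = 1 − X; n_D = 3X.
n_T = Σnᵢ = 1 + 2X.
At X = 0.61: n_M = 0.39, n_D = 1.83, n_T = 2.22.
p_i = (n_i/n_T)·P. K_p = p_D^3 / (p_M) = 11.4 atm^2.

K_p = 11.4 atm^2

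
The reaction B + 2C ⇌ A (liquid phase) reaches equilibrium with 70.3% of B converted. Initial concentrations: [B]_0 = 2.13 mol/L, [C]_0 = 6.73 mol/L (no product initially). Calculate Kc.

Let X = conversion of B.
Concentrations: [B] = 2.13 − 2.13X; [C] = 6.73 − 4.26X; [A] = 2.13X.
At X = 0.703: [B] = 0.633, [C] = 3.74, [A] = 1.5.
Kc = [A] / ([B] [C]^2) = 0.17 (mol/L)^-2.

Kc = 0.17 (mol/L)^-2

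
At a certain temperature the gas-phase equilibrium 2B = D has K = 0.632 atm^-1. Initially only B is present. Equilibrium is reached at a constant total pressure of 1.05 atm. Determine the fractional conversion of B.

X = 0.477

Let X = conversion of B (basis 1 mol B); extent of reaction ξ = 0.5X.
Mole table: n_B = 1 − X; n_D = 0.5X.
Total moles n_T = 1 − 0.5X.
Mole fractions y_i = n_i/n_T; K = p_D / (p_B^2) with p_i = y_i·P.
Substituting and setting equal to 0.632 atm^-1 gives a polynomial in X; the root in (0,1) is X = 0.477.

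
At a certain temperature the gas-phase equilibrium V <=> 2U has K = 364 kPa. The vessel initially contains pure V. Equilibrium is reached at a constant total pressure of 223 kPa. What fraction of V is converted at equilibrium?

Take 1 mol V as basis and let X be its fractional conversion, so ξ = X.
Species balance: n_V = 1 − X; n_U = 2X.
Total moles n_T = 1 + X.
y_i = n_i/n_T, p_i = y_i·P. K = p_U^2 / (p_V).
Equating to 364 kPa and solving on 0 < X < 1: X = 0.538.

X = 0.538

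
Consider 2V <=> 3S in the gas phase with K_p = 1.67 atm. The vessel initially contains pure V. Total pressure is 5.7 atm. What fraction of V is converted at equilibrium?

Basis: 1 mol V initially; let X = conversion of V. Extent ξ = 0.5X.
At extent ξ: n_V = 1 − X; n_S = 1.5X.
n_T = Σnᵢ = 1 + 0.5X.
y_i = n_i/n_T, p_i = y_i·P. K_p = p_S^3 / (p_V^2).
This yields a degree-3 equation in X; solving on (0,1), X = 0.350.

X = 0.350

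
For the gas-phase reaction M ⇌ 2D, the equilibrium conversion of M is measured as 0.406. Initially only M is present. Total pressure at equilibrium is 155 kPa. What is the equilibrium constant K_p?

K_p = 122 kPa

Let X = conversion of M (basis 1 mol M); extent of reaction ξ = X.
Species balance: n_M = 1 − X; n_D = 2X.
n_T = Σnᵢ = 1 + X.
At X = 0.406: n_M = 0.594, n_D = 0.812, n_T = 1.41.
p_i = (n_i/n_T)·P. K_p = p_D^2 / (p_M) = 122 kPa.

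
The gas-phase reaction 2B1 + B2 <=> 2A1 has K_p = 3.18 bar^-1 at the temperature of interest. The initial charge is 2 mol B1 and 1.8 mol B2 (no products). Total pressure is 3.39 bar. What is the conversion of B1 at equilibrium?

X = 0.664

Let X = conversion of B1 (basis 2 mol B1); extent of reaction ξ = X.
At extent ξ: n_B1 = 2 − 2X; n_B2 = 1.8 − X; n_A1 = 2X.
Summing: n_T = 3.8 − X.
y_i = n_i/n_T, p_i = y_i·P. K_p = p_A1^2 / (p_B1^2 p_B2).
This yields a degree-3 equation in X; solving on (0,1), X = 0.664.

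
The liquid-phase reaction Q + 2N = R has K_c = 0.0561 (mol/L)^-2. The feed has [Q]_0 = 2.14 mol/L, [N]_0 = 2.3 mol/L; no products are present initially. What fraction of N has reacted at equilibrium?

Let X = conversion of N; extent ξ = 2.3X/2 mol/L.
Concentrations: [Q] = 2.14 − 1.15X; [N] = 2.3 − 2.3X; [R] = 1.15X.
K_c = [R] / ([Q] [N]^2).
Setting equal to 0.0561 and solving for X on (0,1) gives X = 0.260.

X = 0.260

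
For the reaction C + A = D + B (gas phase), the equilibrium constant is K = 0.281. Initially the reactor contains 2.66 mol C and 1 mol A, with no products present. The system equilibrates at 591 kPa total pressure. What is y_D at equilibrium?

y_D = 0.145

Take 1 mol A as basis and let X be its fractional conversion, so ξ = X.
Species balance: n_C = 2.66 − X; n_A = 1 − X; n_D = X; n_B = X.
n_T stays at 3.66 (no change in mole number).
y_i = n_i/n_T, p_i = y_i·P. K = p_D p_B / (p_C p_A).
Setting this equal to 0.281 and taking the physical root (0 < X < 1) gives X = 0.530.
Then n_D = 0.53, n_T = 3.66, so y_D = 0.145.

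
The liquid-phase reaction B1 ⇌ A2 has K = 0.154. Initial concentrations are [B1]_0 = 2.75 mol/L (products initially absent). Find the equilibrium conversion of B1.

Let X = conversion of B1; extent ξ = 2.75·X mol/L.
Concentrations: [B1] = 2.75 − 2.75X; [A2] = 2.75X.
K = [A2] / ([B1]).
Solving K = 0.154 for X ∈ (0,1): X = 0.133.

X = 0.133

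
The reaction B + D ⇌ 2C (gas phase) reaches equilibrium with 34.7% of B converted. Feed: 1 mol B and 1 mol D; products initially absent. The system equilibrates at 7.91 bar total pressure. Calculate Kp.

Let X = conversion of B (basis 1 mol B); extent of reaction ξ = X.
Mole table: n_B = 1 − X; n_D = 1 − X; n_C = 2X.
n_T stays at 2 (no change in mole number).
At X = 0.347: n_B = 0.653, n_D = 0.653, n_C = 0.694, n_T = 2.
p_i = (n_i/n_T)·P. Kp = p_C^2 / (p_B p_D) = 1.13.

Kp = 1.13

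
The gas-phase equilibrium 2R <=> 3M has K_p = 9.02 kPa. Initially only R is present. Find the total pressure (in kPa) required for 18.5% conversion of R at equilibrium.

Basis: 1 mol R initially; let X = conversion of R. Extent ξ = 0.5X.
Mole table: n_R = 1 − X; n_M = 1.5X.
n_T = Σnᵢ = 1 + 0.5X.
K_p = p_M^3 / (p_R^2) with p_i = (n_i/n_T)·P.
At X = 0.185: the mole-fraction product g(X) = Π y_i^ν_i = 0.02945. Since K_p = g(X)·P^{1}, P = (K_p/g)^(1/1) = (9.02/0.02945)^(1/1) = 306 kPa.

P = 306 kPa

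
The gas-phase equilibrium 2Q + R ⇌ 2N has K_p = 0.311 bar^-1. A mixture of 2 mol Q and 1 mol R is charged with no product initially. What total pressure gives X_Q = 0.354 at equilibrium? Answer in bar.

P = 3.95 bar

Let X = conversion of Q (basis 2 mol Q); extent of reaction ξ = X.
Mole table: n_Q = 2 − 2X; n_R = 1 − X; n_N = 2X.
Total moles n_T = 3 − X.
K_p = p_N^2 / (p_Q^2 p_R) with p_i = (n_i/n_T)·P.
At X = 0.354: the mole-fraction product g(X) = Π y_i^ν_i = 1.23. Since K_p = g(X)·P^{-1}, P = (g/K_p)^(1/1) = (1.23/0.311)^(1/1) = 3.95 bar.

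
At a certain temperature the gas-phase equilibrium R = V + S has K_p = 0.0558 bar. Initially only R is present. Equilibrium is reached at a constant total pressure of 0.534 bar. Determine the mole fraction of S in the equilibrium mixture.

y_S = 0.235

Let X = conversion of R (basis 1 mol R); extent of reaction ξ = X.
Mole table: n_R = 1 − X; n_V = X; n_S = X.
n_T = Σnᵢ = 1 + X.
With p_i = (n_i/n_T)P, K_p = p_V p_S / (p_R).
Substituting and setting equal to 0.0558 bar gives a polynomial in X; the root in (0,1) is X = 0.308.
Then n_S = 0.308, n_T = 1.31, so y_S = 0.235.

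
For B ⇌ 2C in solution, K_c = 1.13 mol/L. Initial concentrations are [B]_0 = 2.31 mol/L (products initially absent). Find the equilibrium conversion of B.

Let X = conversion of B; extent ξ = 2.31·X mol/L.
Concentrations: [B] = 2.31 − 2.31X; [C] = 4.62X.
K_c = [C]^2 / ([B]).
Setting equal to 1.13 and solving for X on (0,1) gives X = 0.294.

X = 0.294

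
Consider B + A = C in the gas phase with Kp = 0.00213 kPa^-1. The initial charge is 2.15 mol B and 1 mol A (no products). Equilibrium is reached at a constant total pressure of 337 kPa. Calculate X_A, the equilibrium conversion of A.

X = 0.317

Basis: 1 mol A initially; let X = conversion of A. Extent ξ = X.
Species balance: n_B = 2.15 − X; n_A = 1 − X; n_C = X.
n_T = Σnᵢ = 3.15 − X.
y_i = n_i/n_T, p_i = y_i·P. Kp = p_C / (p_B p_A).
This yields a degree-2 equation in X; solving on (0,1), X = 0.317.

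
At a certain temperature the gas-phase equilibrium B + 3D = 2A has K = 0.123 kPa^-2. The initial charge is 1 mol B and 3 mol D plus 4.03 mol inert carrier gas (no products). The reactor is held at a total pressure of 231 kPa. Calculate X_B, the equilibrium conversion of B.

Let X = conversion of B (basis 1 mol B); extent of reaction ξ = X.
Moles: n_B = 1 − X; n_D = 3 − 3X; n_A = 2X; n_I = 4.03 (inert).
Total moles n_T = 8.03 − 2X.
With p_i = (n_i/n_T)P, K = p_A^2 / (p_B p_D^3).
This yields a degree-4 equation in X; solving on (0,1), X = 0.841.

X = 0.841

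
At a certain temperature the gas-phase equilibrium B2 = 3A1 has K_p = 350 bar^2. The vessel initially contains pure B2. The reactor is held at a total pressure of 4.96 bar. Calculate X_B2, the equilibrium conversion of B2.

Basis: 1 mol B2 initially; let X = conversion of B2. Extent ξ = X.
Mole table: n_B2 = 1 − X; n_A1 = 3X.
Summing: n_T = 1 + 2X.
Mole fractions y_i = n_i/n_T; K_p = p_A1^3 / (p_B2) with p_i = y_i·P.
Substituting and setting equal to 350 bar^2 gives a polynomial in X; the root in (0,1) is X = 0.843.

X = 0.843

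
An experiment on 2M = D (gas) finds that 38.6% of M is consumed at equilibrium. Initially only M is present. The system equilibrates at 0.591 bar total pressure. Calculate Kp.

Kp = 0.699 bar^-1

Basis: 1 mol M initially; let X = conversion of M. Extent ξ = 0.5X.
Mole table: n_M = 1 − X; n_D = 0.5X.
n_T = Σnᵢ = 1 − 0.5X.
At X = 0.386: n_M = 0.614, n_D = 0.193, n_T = 0.807.
p_i = (n_i/n_T)·P. Kp = p_D / (p_M^2) = 0.699 bar^-1.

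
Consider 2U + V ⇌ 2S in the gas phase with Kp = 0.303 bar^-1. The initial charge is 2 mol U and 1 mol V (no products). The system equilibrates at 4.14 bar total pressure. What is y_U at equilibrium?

y_U = 0.487

Take 2 mol U as basis and let X be its fractional conversion, so ξ = X.
Moles: n_U = 2 − 2X; n_V = 1 − X; n_S = 2X.
Total moles n_T = 3 − X.
y_i = n_i/n_T, p_i = y_i·P. Kp = p_S^2 / (p_U^2 p_V).
This yields a degree-3 equation in X; solving on (0,1), X = 0.356.
Then n_U = 1.29, n_T = 2.64, so y_U = 0.487.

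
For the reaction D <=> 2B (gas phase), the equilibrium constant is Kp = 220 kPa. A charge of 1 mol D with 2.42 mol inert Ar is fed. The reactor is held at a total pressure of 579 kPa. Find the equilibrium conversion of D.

Basis: 1 mol D initially; let X = conversion of D. Extent ξ = X.
Mole table: n_D = 1 − X; n_B = 2X; n_I = 2.42 (inert).
n_T = Σnᵢ = 3.42 + X.
y_i = n_i/n_T, p_i = y_i·P. Kp = p_B^2 / (p_D).
This yields a degree-2 equation in X; solving on (0,1), X = 0.450.

X = 0.450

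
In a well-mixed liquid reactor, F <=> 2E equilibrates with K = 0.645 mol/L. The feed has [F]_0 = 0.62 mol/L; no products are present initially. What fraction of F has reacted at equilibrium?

X = 0.396

Let X = conversion of F; extent ξ = 0.62·X mol/L.
Concentrations: [F] = 0.62 − 0.62X; [E] = 1.24X.
K = [E]^2 / ([F]).
Equating to 0.645 mol/L: the physical root is X = 0.396.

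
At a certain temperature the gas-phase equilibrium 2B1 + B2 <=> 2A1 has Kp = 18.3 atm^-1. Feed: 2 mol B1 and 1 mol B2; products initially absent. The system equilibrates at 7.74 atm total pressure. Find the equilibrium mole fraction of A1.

y_A1 = 0.711

Let X = conversion of B1 (basis 2 mol B1); extent of reaction ξ = X.
Moles: n_B1 = 2 − 2X; n_B2 = 1 − X; n_A1 = 2X.
Total moles n_T = 3 − X.
With p_i = (n_i/n_T)P, Kp = p_A1^2 / (p_B1^2 p_B2).
Equating to 18.3 atm^-1 and solving on 0 < X < 1: X = 0.787.
Then n_A1 = 1.57, n_T = 2.21, so y_A1 = 0.711.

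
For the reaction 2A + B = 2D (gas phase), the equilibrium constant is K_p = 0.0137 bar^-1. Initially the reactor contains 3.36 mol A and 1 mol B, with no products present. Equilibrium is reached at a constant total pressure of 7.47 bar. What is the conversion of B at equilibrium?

Let X = conversion of B (basis 1 mol B); extent of reaction ξ = X.
Moles: n_A = 3.36 − 2X; n_B = 1 − X; n_D = 2X.
n_T = Σnᵢ = 4.36 − X.
With p_i = (n_i/n_T)P, K_p = p_D^2 / (p_A^2 p_B).
Setting this equal to 0.0137 bar^-1 and taking the physical root (0 < X < 1) gives X = 0.206.

X = 0.206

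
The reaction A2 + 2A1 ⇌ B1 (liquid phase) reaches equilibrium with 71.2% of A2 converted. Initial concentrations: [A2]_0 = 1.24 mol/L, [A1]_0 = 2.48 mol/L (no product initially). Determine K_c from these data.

K_c = 4.85 (mol/L)^-2

Let X = conversion of A2.
Concentrations: [A2] = 1.24 − 1.24X; [A1] = 2.48 − 2.48X; [B1] = 1.24X.
At X = 0.712: [A2] = 0.357, [A1] = 0.714, [B1] = 0.883.
K_c = [B1] / ([A2] [A1]^2) = 4.85 (mol/L)^-2.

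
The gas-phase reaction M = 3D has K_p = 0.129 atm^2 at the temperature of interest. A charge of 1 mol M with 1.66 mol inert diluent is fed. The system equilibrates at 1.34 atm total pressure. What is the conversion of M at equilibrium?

X = 0.271

Take 1 mol M as basis and let X be its fractional conversion, so ξ = X.
Mole table: n_M = 1 − X; n_D = 3X; n_I = 1.66 (inert).
Summing: n_T = 2.66 + 2X.
Mole fractions y_i = n_i/n_T; K_p = p_D^3 / (p_M) with p_i = y_i·P.
Substituting and setting equal to 0.129 atm^2 gives a polynomial in X; the root in (0,1) is X = 0.271.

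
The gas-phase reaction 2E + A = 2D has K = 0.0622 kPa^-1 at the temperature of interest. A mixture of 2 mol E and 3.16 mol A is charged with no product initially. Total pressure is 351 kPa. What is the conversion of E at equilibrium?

Let X = conversion of E (basis 2 mol E); extent of reaction ξ = X.
Species balance: n_E = 2 − 2X; n_A = 3.16 − X; n_D = 2X.
n_T = Σnᵢ = 5.16 − X.
With p_i = (n_i/n_T)P, K = p_D^2 / (p_E^2 p_A).
Equating to 0.0622 kPa^-1 and solving on 0 < X < 1: X = 0.775.

X = 0.775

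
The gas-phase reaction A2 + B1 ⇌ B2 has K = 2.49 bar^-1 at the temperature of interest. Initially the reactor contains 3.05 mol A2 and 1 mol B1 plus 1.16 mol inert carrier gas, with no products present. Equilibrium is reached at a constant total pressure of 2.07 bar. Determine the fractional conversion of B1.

X = 0.728

Let X = conversion of B1 (basis 1 mol B1); extent of reaction ξ = X.
Moles: n_A2 = 3.05 − X; n_B1 = 1 − X; n_B2 = X; n_I = 1.16 (inert).
Summing: n_T = 5.21 − X.
y_i = n_i/n_T, p_i = y_i·P. K = p_B2 / (p_A2 p_B1).
This yields a degree-2 equation in X; solving on (0,1), X = 0.728.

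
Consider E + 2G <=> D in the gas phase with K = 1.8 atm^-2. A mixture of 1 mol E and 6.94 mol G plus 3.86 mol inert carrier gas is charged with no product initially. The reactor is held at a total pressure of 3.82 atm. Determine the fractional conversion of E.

Basis: 1 mol E initially; let X = conversion of E. Extent ξ = X.
Mole table: n_E = 1 − X; n_G = 6.94 − 2X; n_D = X; n_I = 3.86 (inert).
n_T = Σnᵢ = 11.8 − 2X.
y_i = n_i/n_T, p_i = y_i·P. K = p_D / (p_E p_G^2).
This yields a degree-3 equation in X; solving on (0,1), X = 0.875.

X = 0.875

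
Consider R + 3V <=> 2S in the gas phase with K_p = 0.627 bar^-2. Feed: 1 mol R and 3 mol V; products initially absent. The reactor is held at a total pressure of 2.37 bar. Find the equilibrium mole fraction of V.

y_V = 0.526

Basis: 1 mol R initially; let X = conversion of R. Extent ξ = X.
Species balance: n_R = 1 − X; n_V = 3 − 3X; n_S = 2X.
Total moles n_T = 4 − 2X.
With p_i = (n_i/n_T)P, K_p = p_S^2 / (p_R p_V^3).
This yields a degree-4 equation in X; solving on (0,1), X = 0.461.
Then n_V = 1.62, n_T = 3.08, so y_V = 0.526.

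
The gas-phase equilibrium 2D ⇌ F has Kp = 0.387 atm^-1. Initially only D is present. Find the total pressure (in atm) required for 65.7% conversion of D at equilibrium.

Let X = conversion of D (basis 1 mol D); extent of reaction ξ = 0.5X.
Species balance: n_D = 1 − X; n_F = 0.5X.
n_T = Σnᵢ = 1 − 0.5X.
Kp = p_F / (p_D^2) with p_i = (n_i/n_T)·P.
At X = 0.657: the mole-fraction product g(X) = Π y_i^ν_i = 1.875. Since Kp = g(X)·P^{-1}, P = (g/Kp)^(1/1) = (1.875/0.387)^(1/1) = 4.84 atm.

P = 4.84 atm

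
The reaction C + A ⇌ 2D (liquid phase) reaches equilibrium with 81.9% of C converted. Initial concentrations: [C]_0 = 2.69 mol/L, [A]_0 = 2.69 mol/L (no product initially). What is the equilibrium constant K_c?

K_c = 81.9

Let X = conversion of C.
Concentrations: [C] = 2.69 − 2.69X; [A] = 2.69 − 2.69X; [D] = 5.38X.
At X = 0.819: [C] = 0.487, [A] = 0.487, [D] = 4.41.
K_c = [D]^2 / ([C] [A]) = 81.9.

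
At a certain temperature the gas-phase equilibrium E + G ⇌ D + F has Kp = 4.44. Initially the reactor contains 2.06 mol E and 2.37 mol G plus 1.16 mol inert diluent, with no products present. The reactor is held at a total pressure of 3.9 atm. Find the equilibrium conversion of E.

Basis: 2.06 mol E initially; let X = conversion of E. Extent ξ = 2.06X.
Moles: n_E = 2.06 − 2.06X; n_G = 2.37 − 2.06X; n_D = 2.06X; n_F = 2.06X; n_I = 1.16 (inert).
Since Δν = 0, n_T = 5.59 throughout.
y_i = n_i/n_T, p_i = y_i·P. Kp = p_D p_F / (p_E p_G).
Setting this equal to 4.44 and taking the physical root (0 < X < 1) gives X = 0.724.

X = 0.724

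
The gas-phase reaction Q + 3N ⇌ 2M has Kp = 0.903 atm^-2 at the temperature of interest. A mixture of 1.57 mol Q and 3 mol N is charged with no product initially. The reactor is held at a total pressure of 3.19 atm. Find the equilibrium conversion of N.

Basis: 3 mol N initially; let X = conversion of N. Extent ξ = X.
Species balance: n_Q = 1.57 − X; n_N = 3 − 3X; n_M = 2X.
Summing: n_T = 4.57 − 2X.
Mole fractions y_i = n_i/n_T; Kp = p_M^2 / (p_Q p_N^3) with p_i = y_i·P.
Substituting and setting equal to 0.903 atm^-2 gives a polynomial in X; the root in (0,1) is X = 0.594.

X = 0.594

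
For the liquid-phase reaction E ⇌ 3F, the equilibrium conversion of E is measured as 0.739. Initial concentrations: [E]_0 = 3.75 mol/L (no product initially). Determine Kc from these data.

Kc = 587 (mol/L)^2

Let X = conversion of E.
Concentrations: [E] = 3.75 − 3.75X; [F] = 11.2X.
At X = 0.739: [E] = 0.979, [F] = 8.31.
Kc = [F]^3 / ([E]) = 587 (mol/L)^2.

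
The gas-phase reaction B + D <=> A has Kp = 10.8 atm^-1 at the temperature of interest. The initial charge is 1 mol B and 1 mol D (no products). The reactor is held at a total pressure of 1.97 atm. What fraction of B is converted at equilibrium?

Basis: 1 mol B initially; let X = conversion of B. Extent ξ = X.
At extent ξ: n_B = 1 − X; n_D = 1 − X; n_A = X.
Total moles n_T = 2 − X.
With p_i = (n_i/n_T)P, Kp = p_A / (p_B p_D).
Substituting and setting equal to 10.8 atm^-1 gives a polynomial in X; the root in (0,1) is X = 0.788.

X = 0.788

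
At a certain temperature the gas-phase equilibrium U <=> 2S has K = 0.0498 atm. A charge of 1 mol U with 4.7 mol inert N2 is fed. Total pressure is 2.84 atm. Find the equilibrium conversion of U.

X = 0.148

Take 1 mol U as basis and let X be its fractional conversion, so ξ = X.
At extent ξ: n_U = 1 − X; n_S = 2X; n_I = 4.7 (inert).
Summing: n_T = 5.7 + X.
y_i = n_i/n_T, p_i = y_i·P. K = p_S^2 / (p_U).
Setting this equal to 0.0498 atm and taking the physical root (0 < X < 1) gives X = 0.148.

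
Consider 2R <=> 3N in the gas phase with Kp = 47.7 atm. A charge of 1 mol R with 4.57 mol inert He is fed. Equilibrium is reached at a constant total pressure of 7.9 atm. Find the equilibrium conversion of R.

Take 1 mol R as basis and let X be its fractional conversion, so ξ = 0.5X.
Mole table: n_R = 1 − X; n_N = 1.5X; n_I = 4.57 (inert).
n_T = Σnᵢ = 5.57 + 0.5X.
y_i = n_i/n_T, p_i = y_i·P. Kp = p_N^3 / (p_R^2).
Setting this equal to 47.7 atm and taking the physical root (0 < X < 1) gives X = 0.786.

X = 0.786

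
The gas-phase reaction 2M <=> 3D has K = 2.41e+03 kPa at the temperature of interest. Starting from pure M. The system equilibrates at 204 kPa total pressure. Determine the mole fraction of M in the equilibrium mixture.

Let X = conversion of M (basis 1 mol M); extent of reaction ξ = 0.5X.
Species balance: n_M = 1 − X; n_D = 1.5X.
Total moles n_T = 1 + 0.5X.
y_i = n_i/n_T, p_i = y_i·P. K = p_D^3 / (p_M^2).
This yields a degree-3 equation in X; solving on (0,1), X = 0.720.
Then n_M = 0.28, n_T = 1.36, so y_M = 0.206.

y_M = 0.206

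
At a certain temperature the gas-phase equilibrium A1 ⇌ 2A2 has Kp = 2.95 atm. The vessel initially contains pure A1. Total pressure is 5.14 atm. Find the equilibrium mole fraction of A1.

y_A1 = 0.477

Basis: 1 mol A1 initially; let X = conversion of A1. Extent ξ = X.
Moles: n_A1 = 1 − X; n_A2 = 2X.
n_T = Σnᵢ = 1 + X.
Mole fractions y_i = n_i/n_T; Kp = p_A2^2 / (p_A1) with p_i = y_i·P.
Equating to 2.95 atm and solving on 0 < X < 1: X = 0.354.
Then n_A1 = 0.646, n_T = 1.35, so y_A1 = 0.477.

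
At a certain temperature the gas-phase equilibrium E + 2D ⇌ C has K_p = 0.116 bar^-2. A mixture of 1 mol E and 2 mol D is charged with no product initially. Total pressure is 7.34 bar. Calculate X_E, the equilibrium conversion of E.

Take 1 mol E as basis and let X be its fractional conversion, so ξ = X.
Species balance: n_E = 1 − X; n_D = 2 − 2X; n_C = X.
Summing: n_T = 3 − 2X.
With p_i = (n_i/n_T)P, K_p = p_C / (p_E p_D^2).
Equating to 0.116 bar^-2 and solving on 0 < X < 1: X = 0.571.

X = 0.571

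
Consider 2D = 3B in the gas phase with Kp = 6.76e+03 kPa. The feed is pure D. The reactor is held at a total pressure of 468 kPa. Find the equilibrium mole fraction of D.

y_D = 0.191

Let X = conversion of D (basis 1 mol D); extent of reaction ξ = 0.5X.
At extent ξ: n_D = 1 − X; n_B = 1.5X.
n_T = Σnᵢ = 1 + 0.5X.
Mole fractions y_i = n_i/n_T; Kp = p_B^3 / (p_D^2) with p_i = y_i·P.
Setting this equal to 6.76e+03 kPa and taking the physical root (0 < X < 1) gives X = 0.738.
Then n_D = 0.262, n_T = 1.37, so y_D = 0.191.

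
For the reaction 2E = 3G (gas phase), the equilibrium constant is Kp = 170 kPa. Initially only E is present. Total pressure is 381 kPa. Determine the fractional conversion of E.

X = 0.389

Take 1 mol E as basis and let X be its fractional conversion, so ξ = 0.5X.
At extent ξ: n_E = 1 − X; n_G = 1.5X.
Summing: n_T = 1 + 0.5X.
Mole fractions y_i = n_i/n_T; Kp = p_G^3 / (p_E^2) with p_i = y_i·P.
Setting this equal to 170 kPa and taking the physical root (0 < X < 1) gives X = 0.389.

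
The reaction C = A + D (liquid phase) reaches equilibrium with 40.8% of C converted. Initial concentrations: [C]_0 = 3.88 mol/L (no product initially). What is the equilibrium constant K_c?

K_c = 1.09 mol/L

Let X = conversion of C.
Concentrations: [C] = 3.88 − 3.88X; [A] = 3.88X; [D] = 3.88X.
At X = 0.408: [C] = 2.3, [A] = 1.58, [D] = 1.58.
K_c = [A] [D] / ([C]) = 1.09 mol/L.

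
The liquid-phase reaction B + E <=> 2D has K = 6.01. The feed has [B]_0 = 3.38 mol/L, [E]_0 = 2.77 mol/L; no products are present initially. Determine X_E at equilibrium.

Let X = conversion of E; extent ξ = 2.77·X mol/L.
Concentrations: [B] = 3.38 − 2.77X; [E] = 2.77 − 2.77X; [D] = 5.54X.
K = [D]^2 / ([B] [E]).
This equals 6.01 at X = 0.605 (the root in 0 < X < 1).

X = 0.605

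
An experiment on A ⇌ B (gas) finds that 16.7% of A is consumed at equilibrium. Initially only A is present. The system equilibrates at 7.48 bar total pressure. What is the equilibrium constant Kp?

Basis: 1 mol A initially; let X = conversion of A. Extent ξ = X.
Species balance: n_A = 1 − X; n_B = X.
Total moles n_T = 1 (Δν = 0, constant).
At X = 0.167: n_A = 0.833, n_B = 0.167, n_T = 1.
p_i = (n_i/n_T)·P. Kp = p_B / (p_A) = 0.2.

Kp = 0.2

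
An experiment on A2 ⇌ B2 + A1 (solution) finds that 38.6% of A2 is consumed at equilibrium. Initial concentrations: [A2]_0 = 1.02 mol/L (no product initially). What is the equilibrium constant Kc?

Kc = 0.248 mol/L

Let X = conversion of A2.
Concentrations: [A2] = 1.02 − 1.02X; [B2] = 1.02X; [A1] = 1.02X.
At X = 0.386: [A2] = 0.626, [B2] = 0.394, [A1] = 0.394.
Kc = [B2] [A1] / ([A2]) = 0.248 mol/L.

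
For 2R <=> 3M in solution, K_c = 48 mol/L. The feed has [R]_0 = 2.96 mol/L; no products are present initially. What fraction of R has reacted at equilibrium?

Let X = conversion of R; extent ξ = 2.96X/2 mol/L.
Concentrations: [R] = 2.96 − 2.96X; [M] = 4.44X.
K_c = [M]^3 / ([R]^2).
This equals 48 at X = 0.721 (the root in 0 < X < 1).

X = 0.721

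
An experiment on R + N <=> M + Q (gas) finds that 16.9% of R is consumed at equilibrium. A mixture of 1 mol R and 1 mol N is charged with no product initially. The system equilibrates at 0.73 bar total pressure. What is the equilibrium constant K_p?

Basis: 1 mol R initially; let X = conversion of R. Extent ξ = X.
Species balance: n_R = 1 − X; n_N = 1 − X; n_M = X; n_Q = X.
Total moles n_T = 2 (Δν = 0, constant).
At X = 0.169: n_R = 0.831, n_N = 0.831, n_M = 0.169, n_Q = 0.169, n_T = 2.
p_i = (n_i/n_T)·P. K_p = p_M p_Q / (p_R p_N) = 0.0414.

K_p = 0.0414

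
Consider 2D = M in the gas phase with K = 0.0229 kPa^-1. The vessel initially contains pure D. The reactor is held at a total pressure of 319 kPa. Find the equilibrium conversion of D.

Let X = conversion of D (basis 1 mol D); extent of reaction ξ = 0.5X.
Moles: n_D = 1 − X; n_M = 0.5X.
Summing: n_T = 1 − 0.5X.
Mole fractions y_i = n_i/n_T; K = p_M / (p_D^2) with p_i = y_i·P.
This yields a degree-2 equation in X; solving on (0,1), X = 0.818.

X = 0.818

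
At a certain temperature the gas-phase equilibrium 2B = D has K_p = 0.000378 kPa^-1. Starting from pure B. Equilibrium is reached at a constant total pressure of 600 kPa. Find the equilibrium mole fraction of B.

Let X = conversion of B (basis 1 mol B); extent of reaction ξ = 0.5X.
At extent ξ: n_B = 1 − X; n_D = 0.5X.
n_T = Σnᵢ = 1 − 0.5X.
Mole fractions y_i = n_i/n_T; K_p = p_D / (p_B^2) with p_i = y_i·P.
Equating to 0.000378 kPa^-1 and solving on 0 < X < 1: X = 0.276.
Then n_B = 0.724, n_T = 0.862, so y_B = 0.840.

y_B = 0.840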